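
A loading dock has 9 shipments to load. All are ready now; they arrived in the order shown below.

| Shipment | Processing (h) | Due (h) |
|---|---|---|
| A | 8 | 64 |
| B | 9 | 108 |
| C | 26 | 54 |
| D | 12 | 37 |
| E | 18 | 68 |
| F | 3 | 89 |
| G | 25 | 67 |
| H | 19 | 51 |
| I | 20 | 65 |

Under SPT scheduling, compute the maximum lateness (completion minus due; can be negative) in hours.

86

SPT (increasing processing time): F A B D E H I G C.
F: 0→3, due 89, lateness -86
A: 3→11, due 64, lateness -53
B: 11→20, due 108, lateness -88
D: 20→32, due 37, lateness -5
E: 32→50, due 68, lateness -18
H: 50→69, due 51, lateness 18
I: 69→89, due 65, lateness 24
G: 89→114, due 67, lateness 47
C: 114→140, due 54, lateness 86
Maximum = 86.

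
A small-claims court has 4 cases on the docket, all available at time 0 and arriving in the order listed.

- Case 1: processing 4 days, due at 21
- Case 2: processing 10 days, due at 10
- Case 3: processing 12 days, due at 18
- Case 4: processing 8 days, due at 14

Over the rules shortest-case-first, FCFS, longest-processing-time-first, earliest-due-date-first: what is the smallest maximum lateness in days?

SPT (increasing processing time): Case 1 Case 4 Case 2 Case 3.
Case 1: 0→4, due 21, lateness -17
Case 4: 4→12, due 14, lateness -2
Case 2: 12→22, due 10, lateness 12
Case 3: 22→34, due 18, lateness 16
Maximum = 16.
FIFO (arrival order): Case 1 Case 2 Case 3 Case 4.
Case 1: 0→4, due 21, lateness -17
Case 2: 4→14, due 10, lateness 4
Case 3: 14→26, due 18, lateness 8
Case 4: 26→34, due 14, lateness 20
Maximum = 20.
LPT (decreasing processing time): Case 3 Case 2 Case 4 Case 1.
Case 3: 0→12, due 18, lateness -6
Case 2: 12→22, due 10, lateness 12
Case 4: 22→30, due 14, lateness 16
Case 1: 30→34, due 21, lateness 13
Maximum = 16.
EDD (increasing due date): Case 2 Case 4 Case 3 Case 1.
Case 2: 0→10, due 10, lateness 0
Case 4: 10→18, due 14, lateness 4
Case 3: 18→30, due 18, lateness 12
Case 1: 30→34, due 21, lateness 13
Maximum = 13.
SPT 16, FIFO 20, LPT 16, EDD 13 → minimum 13.

13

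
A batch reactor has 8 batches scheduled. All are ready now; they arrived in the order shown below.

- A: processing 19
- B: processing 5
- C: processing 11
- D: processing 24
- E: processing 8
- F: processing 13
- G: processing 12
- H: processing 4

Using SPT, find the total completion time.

SPT (increasing processing time): H B E C G F A D.
H: 0→4
B: 4→9
E: 9→17
C: 17→28
G: 28→40
F: 40→53
A: 53→72
D: 72→96
Sum = 4+9+17+28+40+53+72+96 = 319.

319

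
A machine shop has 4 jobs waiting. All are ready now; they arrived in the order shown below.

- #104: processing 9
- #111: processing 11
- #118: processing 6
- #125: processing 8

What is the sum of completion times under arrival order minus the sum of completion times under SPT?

12

FIFO (arrival order): #104 #111 #118 #125.
#104: 0→9
#111: 9→20
#118: 20→26
#125: 26→34
Sum = 9+20+26+34 = 89.
SPT (increasing processing time): #118 #125 #104 #111.
#118: 0→6
#125: 6→14
#104: 14→23
#111: 23→34
Sum = 6+14+23+34 = 77.
Difference = 89 − 77 = 12.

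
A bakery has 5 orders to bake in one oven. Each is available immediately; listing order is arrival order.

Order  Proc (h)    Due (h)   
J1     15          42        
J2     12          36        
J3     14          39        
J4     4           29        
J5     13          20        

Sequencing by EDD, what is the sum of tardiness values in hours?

20

EDD (increasing due date): J5 J4 J2 J3 J1.
J5: 0→13, due 20, tardiness 0
J4: 13→17, due 29, tardiness 0
J2: 17→29, due 36, tardiness 0
J3: 29→43, due 39, tardiness 4
J1: 43→58, due 42, tardiness 16
Sum = 0+0+0+4+16 = 20.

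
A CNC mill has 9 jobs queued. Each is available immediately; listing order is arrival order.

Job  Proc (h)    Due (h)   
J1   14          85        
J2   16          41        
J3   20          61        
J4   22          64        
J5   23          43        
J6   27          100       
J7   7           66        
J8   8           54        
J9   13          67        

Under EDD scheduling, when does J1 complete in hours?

EDD (increasing due date): J2 J5 J8 J3 J4 J7 J9 J1 J6.
J2: 0→16
J5: 16→39
J8: 39→47
J3: 47→67
J4: 67→89
J7: 89→96
J9: 96→109
J1: 109→123

123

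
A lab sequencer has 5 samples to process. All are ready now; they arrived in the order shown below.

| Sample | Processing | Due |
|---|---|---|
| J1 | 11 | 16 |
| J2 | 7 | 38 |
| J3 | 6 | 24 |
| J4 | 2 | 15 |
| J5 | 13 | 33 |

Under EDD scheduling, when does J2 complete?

EDD (increasing due date): J4 J1 J3 J5 J2.
J4: 0→2
J1: 2→13
J3: 13→19
J5: 19→32
J2: 32→39

39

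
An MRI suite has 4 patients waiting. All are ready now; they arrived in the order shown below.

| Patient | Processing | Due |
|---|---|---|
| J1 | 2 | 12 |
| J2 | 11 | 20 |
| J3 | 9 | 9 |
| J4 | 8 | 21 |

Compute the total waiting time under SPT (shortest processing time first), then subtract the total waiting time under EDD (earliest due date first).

-11

SPT (increasing processing time): J1 J4 J3 J2.
J1: waits 0, runs 0→2
J4: waits 2, runs 2→10
J3: waits 10, runs 10→19
J2: waits 19, runs 19→30
Sum = 0+2+10+19 = 31.
EDD (increasing due date): J3 J1 J2 J4.
J3: waits 0, runs 0→9
J1: waits 9, runs 9→11
J2: waits 11, runs 11→22
J4: waits 22, runs 22→30
Sum = 0+9+11+22 = 42.
Difference = 31 − 42 = -11.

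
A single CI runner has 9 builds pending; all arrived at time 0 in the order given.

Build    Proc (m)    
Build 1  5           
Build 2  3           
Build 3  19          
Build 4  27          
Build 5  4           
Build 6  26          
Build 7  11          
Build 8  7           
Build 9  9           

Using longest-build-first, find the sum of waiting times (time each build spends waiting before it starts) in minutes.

LPT (decreasing processing time): Build 4 Build 6 Build 3 Build 7 Build 9 Build 8 Build 1 Build 5 Build 2.
Build 4: waits 0, runs 0→27
Build 6: waits 27, runs 27→53
Build 3: waits 53, runs 53→72
Build 7: waits 72, runs 72→83
Build 9: waits 83, runs 83→92
Build 8: waits 92, runs 92→99
Build 1: waits 99, runs 99→104
Build 5: waits 104, runs 104→108
Build 2: waits 108, runs 108→111
Sum = 0+27+53+72+83+92+99+104+108 = 638.

638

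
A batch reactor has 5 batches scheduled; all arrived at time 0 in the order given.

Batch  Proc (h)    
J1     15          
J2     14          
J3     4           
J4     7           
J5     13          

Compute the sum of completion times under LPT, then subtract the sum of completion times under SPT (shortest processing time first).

LPT (decreasing processing time): J1 J2 J5 J4 J3.
J1: 0→15
J2: 15→29
J5: 29→42
J4: 42→49
J3: 49→53
Sum = 15+29+42+49+53 = 188.
SPT (increasing processing time): J3 J4 J5 J2 J1.
J3: 0→4
J4: 4→11
J5: 11→24
J2: 24→38
J1: 38→53
Sum = 4+11+24+38+53 = 130.
Difference = 188 − 130 = 58.

58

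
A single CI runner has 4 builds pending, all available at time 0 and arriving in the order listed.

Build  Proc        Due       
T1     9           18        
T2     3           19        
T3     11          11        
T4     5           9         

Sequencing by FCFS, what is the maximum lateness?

FIFO (arrival order): T1 T2 T3 T4.
T1: 0→9, due 18, lateness -9
T2: 9→12, due 19, lateness -7
T3: 12→23, due 11, lateness 12
T4: 23→28, due 9, lateness 19
Maximum = 19.

19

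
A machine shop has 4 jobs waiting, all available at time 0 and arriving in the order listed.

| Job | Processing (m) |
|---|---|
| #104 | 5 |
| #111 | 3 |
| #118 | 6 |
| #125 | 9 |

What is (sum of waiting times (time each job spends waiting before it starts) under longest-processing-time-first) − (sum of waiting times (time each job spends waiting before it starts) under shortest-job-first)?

19

LPT (decreasing processing time): #125 #118 #104 #111.
#125: waits 0, runs 0→9
#118: waits 9, runs 9→15
#104: waits 15, runs 15→20
#111: waits 20, runs 20→23
Sum = 0+9+15+20 = 44.
SPT (increasing processing time): #111 #104 #118 #125.
#111: waits 0, runs 0→3
#104: waits 3, runs 3→8
#118: waits 8, runs 8→14
#125: waits 14, runs 14→23
Sum = 0+3+8+14 = 25.
Difference = 44 − 25 = 19.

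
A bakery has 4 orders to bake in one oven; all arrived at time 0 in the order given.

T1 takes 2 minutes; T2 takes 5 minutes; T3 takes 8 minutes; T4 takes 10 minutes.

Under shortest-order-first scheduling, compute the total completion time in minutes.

49

SPT (increasing processing time): T1 T2 T3 T4.
T1: 0→2
T2: 2→7
T3: 7→15
T4: 15→25
Sum = 2+7+15+25 = 49.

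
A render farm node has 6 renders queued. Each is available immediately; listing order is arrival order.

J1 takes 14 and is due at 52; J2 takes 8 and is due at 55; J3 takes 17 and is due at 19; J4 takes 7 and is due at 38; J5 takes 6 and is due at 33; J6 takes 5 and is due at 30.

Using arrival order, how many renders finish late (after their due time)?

4

FIFO (arrival order): J1 J2 J3 J4 J5 J6.
J1: 0→14, due 52, tardiness 0
J2: 14→22, due 55, tardiness 0
J3: 22→39, due 19, tardiness 20
J4: 39→46, due 38, tardiness 8
J5: 46→52, due 33, tardiness 19
J6: 52→57, due 30, tardiness 27
Late renders: 4.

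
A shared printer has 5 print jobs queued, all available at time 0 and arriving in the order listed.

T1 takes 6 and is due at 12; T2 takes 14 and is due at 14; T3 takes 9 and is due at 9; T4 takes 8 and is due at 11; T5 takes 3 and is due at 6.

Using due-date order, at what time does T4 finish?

20

EDD (increasing due date): T5 T3 T4 T1 T2.
T5: 0→3
T3: 3→12
T4: 12→20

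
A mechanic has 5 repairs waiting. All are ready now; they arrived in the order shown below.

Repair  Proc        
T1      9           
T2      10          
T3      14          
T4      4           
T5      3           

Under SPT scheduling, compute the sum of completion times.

SPT (increasing processing time): T5 T4 T1 T2 T3.
T5: 0→3
T4: 3→7
T1: 7→16
T2: 16→26
T3: 26→40
Sum = 3+7+16+26+40 = 92.

92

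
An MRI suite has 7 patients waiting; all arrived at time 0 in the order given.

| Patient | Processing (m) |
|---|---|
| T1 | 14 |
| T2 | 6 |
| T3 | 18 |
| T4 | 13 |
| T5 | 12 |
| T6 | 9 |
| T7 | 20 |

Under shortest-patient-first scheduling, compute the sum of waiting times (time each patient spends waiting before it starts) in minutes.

214

SPT (increasing processing time): T2 T6 T5 T4 T1 T3 T7.
T2: waits 0, runs 0→6
T6: waits 6, runs 6→15
T5: waits 15, runs 15→27
T4: waits 27, runs 27→40
T1: waits 40, runs 40→54
T3: waits 54, runs 54→72
T7: waits 72, runs 72→92
Sum = 0+6+15+27+40+54+72 = 214.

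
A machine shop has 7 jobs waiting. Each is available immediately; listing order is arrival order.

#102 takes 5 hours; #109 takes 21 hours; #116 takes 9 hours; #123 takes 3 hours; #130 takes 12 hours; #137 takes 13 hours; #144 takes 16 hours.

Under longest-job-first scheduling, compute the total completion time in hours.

LPT (decreasing processing time): #109 #144 #137 #130 #116 #102 #123.
#109: 0→21
#144: 21→37
#137: 37→50
#130: 50→62
#116: 62→71
#102: 71→76
#123: 76→79
Sum = 21+37+50+62+71+76+79 = 396.

396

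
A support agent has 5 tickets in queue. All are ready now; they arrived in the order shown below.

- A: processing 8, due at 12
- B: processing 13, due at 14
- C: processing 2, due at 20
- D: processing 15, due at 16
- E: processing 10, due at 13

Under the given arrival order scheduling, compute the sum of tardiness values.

67

FIFO (arrival order): A B C D E.
A: 0→8, due 12, tardiness 0
B: 8→21, due 14, tardiness 7
C: 21→23, due 20, tardiness 3
D: 23→38, due 16, tardiness 22
E: 38→48, due 13, tardiness 35
Sum = 0+7+3+22+35 = 67.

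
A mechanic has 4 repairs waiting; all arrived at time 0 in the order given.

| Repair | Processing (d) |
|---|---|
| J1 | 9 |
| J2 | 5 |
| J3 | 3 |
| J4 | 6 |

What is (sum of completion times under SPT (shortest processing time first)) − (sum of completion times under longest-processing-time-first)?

SPT (increasing processing time): J3 J2 J4 J1.
J3: 0→3
J2: 3→8
J4: 8→14
J1: 14→23
Sum = 3+8+14+23 = 48.
LPT (decreasing processing time): J1 J4 J2 J3.
J1: 0→9
J4: 9→15
J2: 15→20
J3: 20→23
Sum = 9+15+20+23 = 67.
Difference = 48 − 67 = -19.

-19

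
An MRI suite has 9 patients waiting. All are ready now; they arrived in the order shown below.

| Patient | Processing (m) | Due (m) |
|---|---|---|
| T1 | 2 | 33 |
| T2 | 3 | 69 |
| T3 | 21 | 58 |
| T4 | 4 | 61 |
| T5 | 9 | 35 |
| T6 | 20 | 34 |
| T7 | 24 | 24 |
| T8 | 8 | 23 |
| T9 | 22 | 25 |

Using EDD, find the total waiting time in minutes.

EDD (increasing due date): T8 T7 T9 T1 T6 T5 T3 T4 T2.
T8: waits 0, runs 0→8
T7: waits 8, runs 8→32
T9: waits 32, runs 32→54
T1: waits 54, runs 54→56
T6: waits 56, runs 56→76
T5: waits 76, runs 76→85
T3: waits 85, runs 85→106
T4: waits 106, runs 106→110
T2: waits 110, runs 110→113
Sum = 0+8+32+54+56+76+85+106+110 = 527.

527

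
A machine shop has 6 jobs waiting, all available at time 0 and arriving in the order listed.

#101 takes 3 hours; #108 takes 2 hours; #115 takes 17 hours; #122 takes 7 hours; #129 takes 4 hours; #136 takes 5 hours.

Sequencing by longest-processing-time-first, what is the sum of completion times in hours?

177

LPT (decreasing processing time): #115 #122 #136 #129 #101 #108.
#115: 0→17
#122: 17→24
#136: 24→29
#129: 29→33
#101: 33→36
#108: 36→38
Sum = 17+24+29+33+36+38 = 177.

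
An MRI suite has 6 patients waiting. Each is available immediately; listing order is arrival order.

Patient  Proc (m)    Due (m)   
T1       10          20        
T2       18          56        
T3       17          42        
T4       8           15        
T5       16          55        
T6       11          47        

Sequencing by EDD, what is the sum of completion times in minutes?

249

EDD (increasing due date): T4 T1 T3 T6 T5 T2.
T4: 0→8
T1: 8→18
T3: 18→35
T6: 35→46
T5: 46→62
T2: 62→80
Sum = 8+18+35+46+62+80 = 249.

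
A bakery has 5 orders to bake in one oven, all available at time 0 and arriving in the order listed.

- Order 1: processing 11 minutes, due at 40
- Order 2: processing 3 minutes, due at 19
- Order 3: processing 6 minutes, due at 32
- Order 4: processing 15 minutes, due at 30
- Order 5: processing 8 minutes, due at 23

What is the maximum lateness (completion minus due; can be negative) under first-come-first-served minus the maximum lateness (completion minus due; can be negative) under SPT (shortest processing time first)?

7

FIFO (arrival order): Order 1 Order 2 Order 3 Order 4 Order 5.
Order 1: 0→11, due 40, lateness -29
Order 2: 11→14, due 19, lateness -5
Order 3: 14→20, due 32, lateness -12
Order 4: 20→35, due 30, lateness 5
Order 5: 35→43, due 23, lateness 20
Maximum = 20.
SPT (increasing processing time): Order 2 Order 3 Order 5 Order 1 Order 4.
Order 2: 0→3, due 19, lateness -16
Order 3: 3→9, due 32, lateness -23
Order 5: 9→17, due 23, lateness -6
Order 1: 17→28, due 40, lateness -12
Order 4: 28→43, due 30, lateness 13
Maximum = 13.
Difference = 20 − 13 = 7.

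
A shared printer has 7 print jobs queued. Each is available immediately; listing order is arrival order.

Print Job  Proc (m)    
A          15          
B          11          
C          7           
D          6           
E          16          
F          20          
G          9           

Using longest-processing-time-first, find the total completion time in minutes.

LPT (decreasing processing time): F E A B G C D.
F: 0→20
E: 20→36
A: 36→51
B: 51→62
G: 62→71
C: 71→78
D: 78→84
Sum = 20+36+51+62+71+78+84 = 402.

402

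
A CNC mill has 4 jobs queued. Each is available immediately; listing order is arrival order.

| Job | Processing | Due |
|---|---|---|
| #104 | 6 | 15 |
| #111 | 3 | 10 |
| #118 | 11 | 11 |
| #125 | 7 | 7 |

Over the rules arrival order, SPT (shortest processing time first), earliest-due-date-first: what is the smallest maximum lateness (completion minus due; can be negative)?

FIFO (arrival order): #104 #111 #118 #125.
#104: 0→6, due 15, lateness -9
#111: 6→9, due 10, lateness -1
#118: 9→20, due 11, lateness 9
#125: 20→27, due 7, lateness 20
Maximum = 20.
SPT (increasing processing time): #111 #104 #125 #118.
#111: 0→3, due 10, lateness -7
#104: 3→9, due 15, lateness -6
#125: 9→16, due 7, lateness 9
#118: 16→27, due 11, lateness 16
Maximum = 16.
EDD (increasing due date): #125 #111 #118 #104.
#125: 0→7, due 7, lateness 0
#111: 7→10, due 10, lateness 0
#118: 10→21, due 11, lateness 10
#104: 21→27, due 15, lateness 12
Maximum = 12.
FIFO 20, SPT 16, EDD 12 → minimum 12.

12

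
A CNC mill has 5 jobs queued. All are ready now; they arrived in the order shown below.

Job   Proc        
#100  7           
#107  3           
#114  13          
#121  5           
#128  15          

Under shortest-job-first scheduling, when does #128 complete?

43

SPT (increasing processing time): #107 #121 #100 #114 #128.
#107: 0→3
#121: 3→8
#100: 8→15
#114: 15→28
#128: 28→43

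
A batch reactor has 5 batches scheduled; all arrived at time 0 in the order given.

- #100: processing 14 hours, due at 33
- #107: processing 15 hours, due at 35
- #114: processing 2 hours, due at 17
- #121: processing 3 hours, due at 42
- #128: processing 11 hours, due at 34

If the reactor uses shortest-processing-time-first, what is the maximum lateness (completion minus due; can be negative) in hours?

SPT (increasing processing time): #114 #121 #128 #100 #107.
#114: 0→2, due 17, lateness -15
#121: 2→5, due 42, lateness -37
#128: 5→16, due 34, lateness -18
#100: 16→30, due 33, lateness -3
#107: 30→45, due 35, lateness 10
Maximum = 10.

10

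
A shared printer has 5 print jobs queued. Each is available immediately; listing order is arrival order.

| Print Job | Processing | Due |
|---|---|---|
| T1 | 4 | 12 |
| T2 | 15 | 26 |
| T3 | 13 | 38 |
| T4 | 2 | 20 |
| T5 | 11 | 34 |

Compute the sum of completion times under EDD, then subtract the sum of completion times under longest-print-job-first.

-62

EDD (increasing due date): T1 T4 T2 T5 T3.
T1: 0→4
T4: 4→6
T2: 6→21
T5: 21→32
T3: 32→45
Sum = 4+6+21+32+45 = 108.
LPT (decreasing processing time): T2 T3 T5 T1 T4.
T2: 0→15
T3: 15→28
T5: 28→39
T1: 39→43
T4: 43→45
Sum = 15+28+39+43+45 = 170.
Difference = 108 − 170 = -62.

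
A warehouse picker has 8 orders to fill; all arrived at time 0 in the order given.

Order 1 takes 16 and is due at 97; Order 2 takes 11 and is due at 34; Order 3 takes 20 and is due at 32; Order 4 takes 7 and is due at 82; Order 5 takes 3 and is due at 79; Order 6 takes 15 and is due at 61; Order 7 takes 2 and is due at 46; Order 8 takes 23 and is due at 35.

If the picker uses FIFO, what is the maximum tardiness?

FIFO (arrival order): Order 1 Order 2 Order 3 Order 4 Order 5 Order 6 Order 7 Order 8.
Order 1: 0→16, due 97, tardiness 0
Order 2: 16→27, due 34, tardiness 0
Order 3: 27→47, due 32, tardiness 15
Order 4: 47→54, due 82, tardiness 0
Order 5: 54→57, due 79, tardiness 0
Order 6: 57→72, due 61, tardiness 11
Order 7: 72→74, due 46, tardiness 28
Order 8: 74→97, due 35, tardiness 62
Maximum = 62.

62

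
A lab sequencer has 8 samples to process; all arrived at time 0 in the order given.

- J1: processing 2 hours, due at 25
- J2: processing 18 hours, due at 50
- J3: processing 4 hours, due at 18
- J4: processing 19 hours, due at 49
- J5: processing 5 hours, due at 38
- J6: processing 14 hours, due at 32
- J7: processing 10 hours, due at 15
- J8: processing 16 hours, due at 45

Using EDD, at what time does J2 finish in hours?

88

EDD (increasing due date): J7 J3 J1 J6 J5 J8 J4 J2.
J7: 0→10
J3: 10→14
J1: 14→16
J6: 16→30
J5: 30→35
J8: 35→51
J4: 51→70
J2: 70→88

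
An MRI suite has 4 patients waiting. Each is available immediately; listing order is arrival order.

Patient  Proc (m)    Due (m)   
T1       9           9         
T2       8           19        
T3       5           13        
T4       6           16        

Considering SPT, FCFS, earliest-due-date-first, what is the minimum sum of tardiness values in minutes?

SPT (increasing processing time): T3 T4 T2 T1.
T3: 0→5, due 13, tardiness 0
T4: 5→11, due 16, tardiness 0
T2: 11→19, due 19, tardiness 0
T1: 19→28, due 9, tardiness 19
Sum = 0+0+0+19 = 19.
FIFO (arrival order): T1 T2 T3 T4.
T1: 0→9, due 9, tardiness 0
T2: 9→17, due 19, tardiness 0
T3: 17→22, due 13, tardiness 9
T4: 22→28, due 16, tardiness 12
Sum = 0+0+9+12 = 21.
EDD (increasing due date): T1 T3 T4 T2.
T1: 0→9, due 9, tardiness 0
T3: 9→14, due 13, tardiness 1
T4: 14→20, due 16, tardiness 4
T2: 20→28, due 19, tardiness 9
Sum = 0+1+4+9 = 14.
SPT 19, FIFO 21, EDD 14 → minimum 14.

14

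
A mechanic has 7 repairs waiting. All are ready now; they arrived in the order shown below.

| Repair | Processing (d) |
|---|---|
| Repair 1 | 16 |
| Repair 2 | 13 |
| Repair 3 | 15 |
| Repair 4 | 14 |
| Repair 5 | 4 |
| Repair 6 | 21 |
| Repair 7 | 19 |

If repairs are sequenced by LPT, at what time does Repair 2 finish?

98

LPT (decreasing processing time): Repair 6 Repair 7 Repair 1 Repair 3 Repair 4 Repair 2 Repair 5.
Repair 6: 0→21
Repair 7: 21→40
Repair 1: 40→56
Repair 3: 56→71
Repair 4: 71→85
Repair 2: 85→98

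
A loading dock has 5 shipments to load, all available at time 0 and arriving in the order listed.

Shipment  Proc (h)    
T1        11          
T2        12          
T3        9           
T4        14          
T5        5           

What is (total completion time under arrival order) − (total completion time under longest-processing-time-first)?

-11

FIFO (arrival order): T1 T2 T3 T4 T5.
T1: 0→11
T2: 11→23
T3: 23→32
T4: 32→46
T5: 46→51
Sum = 11+23+32+46+51 = 163.
LPT (decreasing processing time): T4 T2 T1 T3 T5.
T4: 0→14
T2: 14→26
T1: 26→37
T3: 37→46
T5: 46→51
Sum = 14+26+37+46+51 = 174.
Difference = 163 − 174 = -11.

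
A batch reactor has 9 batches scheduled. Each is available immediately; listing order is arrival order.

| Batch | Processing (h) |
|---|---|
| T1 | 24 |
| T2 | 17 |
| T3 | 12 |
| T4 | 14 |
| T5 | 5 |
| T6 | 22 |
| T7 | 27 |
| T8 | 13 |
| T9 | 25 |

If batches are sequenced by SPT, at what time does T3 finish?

SPT (increasing processing time): T5 T3 T8 T4 T2 T6 T1 T9 T7.
T5: 0→5
T3: 5→17

17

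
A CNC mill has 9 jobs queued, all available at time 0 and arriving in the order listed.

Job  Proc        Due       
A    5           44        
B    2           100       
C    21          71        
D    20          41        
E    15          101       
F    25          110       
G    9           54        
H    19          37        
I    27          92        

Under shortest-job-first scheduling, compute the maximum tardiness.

SPT (increasing processing time): B A G E H D C F I.
B: 0→2, due 100, tardiness 0
A: 2→7, due 44, tardiness 0
G: 7→16, due 54, tardiness 0
E: 16→31, due 101, tardiness 0
H: 31→50, due 37, tardiness 13
D: 50→70, due 41, tardiness 29
C: 70→91, due 71, tardiness 20
F: 91→116, due 110, tardiness 6
I: 116→143, due 92, tardiness 51
Maximum = 51.

51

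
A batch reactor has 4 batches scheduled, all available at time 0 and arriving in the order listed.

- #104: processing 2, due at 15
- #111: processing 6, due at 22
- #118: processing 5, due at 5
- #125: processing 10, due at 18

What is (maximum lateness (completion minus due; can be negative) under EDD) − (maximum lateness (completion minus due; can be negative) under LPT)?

-15

EDD (increasing due date): #118 #104 #125 #111.
#118: 0→5, due 5, lateness 0
#104: 5→7, due 15, lateness -8
#125: 7→17, due 18, lateness -1
#111: 17→23, due 22, lateness 1
Maximum = 1.
LPT (decreasing processing time): #125 #111 #118 #104.
#125: 0→10, due 18, lateness -8
#111: 10→16, due 22, lateness -6
#118: 16→21, due 5, lateness 16
#104: 21→23, due 15, lateness 8
Maximum = 16.
Difference = 1 − 16 = -15.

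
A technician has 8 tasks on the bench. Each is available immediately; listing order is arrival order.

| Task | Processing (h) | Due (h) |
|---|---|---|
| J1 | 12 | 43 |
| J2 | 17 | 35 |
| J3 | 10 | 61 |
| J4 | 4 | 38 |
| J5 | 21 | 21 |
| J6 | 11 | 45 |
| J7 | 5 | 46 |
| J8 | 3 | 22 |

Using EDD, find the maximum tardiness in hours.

27

EDD (increasing due date): J5 J8 J2 J4 J1 J6 J7 J3.
J5: 0→21, due 21, tardiness 0
J8: 21→24, due 22, tardiness 2
J2: 24→41, due 35, tardiness 6
J4: 41→45, due 38, tardiness 7
J1: 45→57, due 43, tardiness 14
J6: 57→68, due 45, tardiness 23
J7: 68→73, due 46, tardiness 27
J3: 73→83, due 61, tardiness 22
Maximum = 27.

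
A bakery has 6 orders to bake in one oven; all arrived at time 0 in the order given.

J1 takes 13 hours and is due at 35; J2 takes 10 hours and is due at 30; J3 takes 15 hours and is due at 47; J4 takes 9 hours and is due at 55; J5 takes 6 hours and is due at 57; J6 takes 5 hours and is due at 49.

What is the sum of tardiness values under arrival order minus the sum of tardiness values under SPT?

-10

FIFO (arrival order): J1 J2 J3 J4 J5 J6.
J1: 0→13, due 35, tardiness 0
J2: 13→23, due 30, tardiness 0
J3: 23→38, due 47, tardiness 0
J4: 38→47, due 55, tardiness 0
J5: 47→53, due 57, tardiness 0
J6: 53→58, due 49, tardiness 9
Sum = 0+0+0+0+0+9 = 9.
SPT (increasing processing time): J6 J5 J4 J2 J1 J3.
J6: 0→5, due 49, tardiness 0
J5: 5→11, due 57, tardiness 0
J4: 11→20, due 55, tardiness 0
J2: 20→30, due 30, tardiness 0
J1: 30→43, due 35, tardiness 8
J3: 43→58, due 47, tardiness 11
Sum = 0+0+0+0+8+11 = 19.
Difference = 9 − 19 = -10.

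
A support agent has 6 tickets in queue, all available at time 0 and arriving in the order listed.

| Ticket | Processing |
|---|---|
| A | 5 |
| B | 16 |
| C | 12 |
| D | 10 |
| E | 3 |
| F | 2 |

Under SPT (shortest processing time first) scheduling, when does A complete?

10

SPT (increasing processing time): F E A D C B.
F: 0→2
E: 2→5
A: 5→10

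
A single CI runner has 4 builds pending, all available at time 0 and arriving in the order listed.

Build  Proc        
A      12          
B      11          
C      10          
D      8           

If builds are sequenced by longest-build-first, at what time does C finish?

33

LPT (decreasing processing time): A B C D.
A: 0→12
B: 12→23
C: 23→33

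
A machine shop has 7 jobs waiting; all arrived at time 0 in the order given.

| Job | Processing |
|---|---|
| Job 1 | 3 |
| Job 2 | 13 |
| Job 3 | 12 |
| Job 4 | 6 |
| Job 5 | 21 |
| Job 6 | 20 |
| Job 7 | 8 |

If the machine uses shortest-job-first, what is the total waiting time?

162

SPT (increasing processing time): Job 1 Job 4 Job 7 Job 3 Job 2 Job 6 Job 5.
Job 1: waits 0, runs 0→3
Job 4: waits 3, runs 3→9
Job 7: waits 9, runs 9→17
Job 3: waits 17, runs 17→29
Job 2: waits 29, runs 29→42
Job 6: waits 42, runs 42→62
Job 5: waits 62, runs 62→83
Sum = 0+3+9+17+29+42+62 = 162.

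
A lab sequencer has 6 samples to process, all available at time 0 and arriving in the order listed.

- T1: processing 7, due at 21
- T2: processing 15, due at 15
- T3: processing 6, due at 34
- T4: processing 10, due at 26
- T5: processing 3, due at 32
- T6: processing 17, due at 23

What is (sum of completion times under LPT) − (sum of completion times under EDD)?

LPT (decreasing processing time): T6 T2 T4 T1 T3 T5.
T6: 0→17
T2: 17→32
T4: 32→42
T1: 42→49
T3: 49→55
T5: 55→58
Sum = 17+32+42+49+55+58 = 253.
EDD (increasing due date): T2 T1 T6 T4 T5 T3.
T2: 0→15
T1: 15→22
T6: 22→39
T4: 39→49
T5: 49→52
T3: 52→58
Sum = 15+22+39+49+52+58 = 235.
Difference = 253 − 235 = 18.

18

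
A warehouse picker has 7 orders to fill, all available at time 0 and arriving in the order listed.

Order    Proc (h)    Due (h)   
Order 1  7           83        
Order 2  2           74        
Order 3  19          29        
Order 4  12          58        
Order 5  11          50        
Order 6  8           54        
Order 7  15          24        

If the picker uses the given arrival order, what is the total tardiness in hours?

FIFO (arrival order): Order 1 Order 2 Order 3 Order 4 Order 5 Order 6 Order 7.
Order 1: 0→7, due 83, tardiness 0
Order 2: 7→9, due 74, tardiness 0
Order 3: 9→28, due 29, tardiness 0
Order 4: 28→40, due 58, tardiness 0
Order 5: 40→51, due 50, tardiness 1
Order 6: 51→59, due 54, tardiness 5
Order 7: 59→74, due 24, tardiness 50
Sum = 0+0+0+0+1+5+50 = 56.

56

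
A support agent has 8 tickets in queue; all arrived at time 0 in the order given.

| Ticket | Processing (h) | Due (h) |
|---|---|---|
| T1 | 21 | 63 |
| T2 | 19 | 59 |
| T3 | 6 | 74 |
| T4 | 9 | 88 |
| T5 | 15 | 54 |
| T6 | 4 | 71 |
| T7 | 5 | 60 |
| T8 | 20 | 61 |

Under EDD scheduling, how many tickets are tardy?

4

EDD (increasing due date): T5 T2 T7 T8 T1 T6 T3 T4.
T5: 0→15, due 54, tardiness 0
T2: 15→34, due 59, tardiness 0
T7: 34→39, due 60, tardiness 0
T8: 39→59, due 61, tardiness 0
T1: 59→80, due 63, tardiness 17
T6: 80→84, due 71, tardiness 13
T3: 84→90, due 74, tardiness 16
T4: 90→99, due 88, tardiness 11
Late tickets: 4.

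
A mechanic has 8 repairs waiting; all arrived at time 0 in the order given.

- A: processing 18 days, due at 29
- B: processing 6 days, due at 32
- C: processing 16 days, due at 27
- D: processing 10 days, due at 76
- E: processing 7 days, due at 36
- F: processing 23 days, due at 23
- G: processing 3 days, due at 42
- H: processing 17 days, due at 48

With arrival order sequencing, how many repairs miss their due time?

FIFO (arrival order): A B C D E F G H.
A: 0→18, due 29, tardiness 0
B: 18→24, due 32, tardiness 0
C: 24→40, due 27, tardiness 13
D: 40→50, due 76, tardiness 0
E: 50→57, due 36, tardiness 21
F: 57→80, due 23, tardiness 57
G: 80→83, due 42, tardiness 41
H: 83→100, due 48, tardiness 52
Late repairs: 5.

5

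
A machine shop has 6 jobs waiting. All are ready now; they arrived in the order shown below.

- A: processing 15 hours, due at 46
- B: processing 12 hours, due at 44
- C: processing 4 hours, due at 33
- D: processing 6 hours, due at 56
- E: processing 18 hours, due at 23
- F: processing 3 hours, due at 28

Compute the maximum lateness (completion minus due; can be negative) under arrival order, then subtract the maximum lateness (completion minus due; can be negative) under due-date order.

FIFO (arrival order): A B C D E F.
A: 0→15, due 46, lateness -31
B: 15→27, due 44, lateness -17
C: 27→31, due 33, lateness -2
D: 31→37, due 56, lateness -19
E: 37→55, due 23, lateness 32
F: 55→58, due 28, lateness 30
Maximum = 32.
EDD (increasing due date): E F C B A D.
E: 0→18, due 23, lateness -5
F: 18→21, due 28, lateness -7
C: 21→25, due 33, lateness -8
B: 25→37, due 44, lateness -7
A: 37→52, due 46, lateness 6
D: 52→58, due 56, lateness 2
Maximum = 6.
Difference = 32 − 6 = 26.

26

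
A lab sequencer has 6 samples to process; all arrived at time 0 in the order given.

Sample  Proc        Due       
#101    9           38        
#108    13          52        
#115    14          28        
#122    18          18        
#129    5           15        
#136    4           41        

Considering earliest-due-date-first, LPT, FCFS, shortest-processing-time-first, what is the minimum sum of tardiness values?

EDD (increasing due date): #129 #122 #115 #101 #136 #108.
#129: 0→5, due 15, tardiness 0
#122: 5→23, due 18, tardiness 5
#115: 23→37, due 28, tardiness 9
#101: 37→46, due 38, tardiness 8
#136: 46→50, due 41, tardiness 9
#108: 50→63, due 52, tardiness 11
Sum = 0+5+9+8+9+11 = 42.
LPT (decreasing processing time): #122 #115 #108 #101 #129 #136.
#122: 0→18, due 18, tardiness 0
#115: 18→32, due 28, tardiness 4
#108: 32→45, due 52, tardiness 0
#101: 45→54, due 38, tardiness 16
#129: 54→59, due 15, tardiness 44
#136: 59→63, due 41, tardiness 22
Sum = 0+4+0+16+44+22 = 86.
FIFO (arrival order): #101 #108 #115 #122 #129 #136.
#101: 0→9, due 38, tardiness 0
#108: 9→22, due 52, tardiness 0
#115: 22→36, due 28, tardiness 8
#122: 36→54, due 18, tardiness 36
#129: 54→59, due 15, tardiness 44
#136: 59→63, due 41, tardiness 22
Sum = 0+0+8+36+44+22 = 110.
SPT (increasing processing time): #136 #129 #101 #108 #115 #122.
#136: 0→4, due 41, tardiness 0
#129: 4→9, due 15, tardiness 0
#101: 9→18, due 38, tardiness 0
#108: 18→31, due 52, tardiness 0
#115: 31→45, due 28, tardiness 17
#122: 45→63, due 18, tardiness 45
Sum = 0+0+0+0+17+45 = 62.
EDD 42, LPT 86, FIFO 110, SPT 62 → minimum 42.

42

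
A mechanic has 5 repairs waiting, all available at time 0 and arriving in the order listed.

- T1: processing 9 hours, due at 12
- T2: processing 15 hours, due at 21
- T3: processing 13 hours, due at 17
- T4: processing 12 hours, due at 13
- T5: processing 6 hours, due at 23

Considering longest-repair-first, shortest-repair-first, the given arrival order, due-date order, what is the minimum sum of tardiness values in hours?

74

LPT (decreasing processing time): T2 T3 T4 T1 T5.
T2: 0→15, due 21, tardiness 0
T3: 15→28, due 17, tardiness 11
T4: 28→40, due 13, tardiness 27
T1: 40→49, due 12, tardiness 37
T5: 49→55, due 23, tardiness 32
Sum = 0+11+27+37+32 = 107.
SPT (increasing processing time): T5 T1 T4 T3 T2.
T5: 0→6, due 23, tardiness 0
T1: 6→15, due 12, tardiness 3
T4: 15→27, due 13, tardiness 14
T3: 27→40, due 17, tardiness 23
T2: 40→55, due 21, tardiness 34
Sum = 0+3+14+23+34 = 74.
FIFO (arrival order): T1 T2 T3 T4 T5.
T1: 0→9, due 12, tardiness 0
T2: 9→24, due 21, tardiness 3
T3: 24→37, due 17, tardiness 20
T4: 37→49, due 13, tardiness 36
T5: 49→55, due 23, tardiness 32
Sum = 0+3+20+36+32 = 91.
EDD (increasing due date): T1 T4 T3 T2 T5.
T1: 0→9, due 12, tardiness 0
T4: 9→21, due 13, tardiness 8
T3: 21→34, due 17, tardiness 17
T2: 34→49, due 21, tardiness 28
T5: 49→55, due 23, tardiness 32
Sum = 0+8+17+28+32 = 85.
LPT 107, SPT 74, FIFO 91, EDD 85 → minimum 74.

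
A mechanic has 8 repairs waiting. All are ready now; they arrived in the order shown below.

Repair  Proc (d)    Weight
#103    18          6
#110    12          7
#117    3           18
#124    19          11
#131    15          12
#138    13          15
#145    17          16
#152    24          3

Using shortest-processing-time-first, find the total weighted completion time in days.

3953

SPT (increasing processing time): #117 #110 #138 #131 #145 #103 #124 #152.
#117: finishes 3, weight 18, w·C = 54
#110: finishes 15, weight 7, w·C = 105
#138: finishes 28, weight 15, w·C = 420
#131: finishes 43, weight 12, w·C = 516
#145: finishes 60, weight 16, w·C = 960
#103: finishes 78, weight 6, w·C = 468
#124: finishes 97, weight 11, w·C = 1067
#152: finishes 121, weight 3, w·C = 363
Sum = 54+105+420+516+960+468+1067+363 = 3953.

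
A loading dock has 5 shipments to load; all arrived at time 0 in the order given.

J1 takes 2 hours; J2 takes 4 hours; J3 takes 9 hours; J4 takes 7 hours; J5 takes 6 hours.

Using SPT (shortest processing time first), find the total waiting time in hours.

SPT (increasing processing time): J1 J2 J5 J4 J3.
J1: waits 0, runs 0→2
J2: waits 2, runs 2→6
J5: waits 6, runs 6→12
J4: waits 12, runs 12→19
J3: waits 19, runs 19→28
Sum = 0+2+6+12+19 = 39.

39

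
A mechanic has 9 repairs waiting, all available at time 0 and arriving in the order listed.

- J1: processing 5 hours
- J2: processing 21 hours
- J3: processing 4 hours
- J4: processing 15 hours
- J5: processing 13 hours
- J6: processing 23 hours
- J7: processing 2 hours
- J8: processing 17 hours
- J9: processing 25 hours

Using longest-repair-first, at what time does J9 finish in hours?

LPT (decreasing processing time): J9 J6 J2 J8 J4 J5 J1 J3 J7.
J9: 0→25

25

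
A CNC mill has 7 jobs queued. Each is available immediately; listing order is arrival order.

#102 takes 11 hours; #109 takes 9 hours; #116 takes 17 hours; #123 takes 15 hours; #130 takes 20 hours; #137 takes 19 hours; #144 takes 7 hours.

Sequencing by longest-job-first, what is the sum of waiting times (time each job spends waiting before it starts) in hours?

359

LPT (decreasing processing time): #130 #137 #116 #123 #102 #109 #144.
#130: waits 0, runs 0→20
#137: waits 20, runs 20→39
#116: waits 39, runs 39→56
#123: waits 56, runs 56→71
#102: waits 71, runs 71→82
#109: waits 82, runs 82→91
#144: waits 91, runs 91→98
Sum = 0+20+39+56+71+82+91 = 359.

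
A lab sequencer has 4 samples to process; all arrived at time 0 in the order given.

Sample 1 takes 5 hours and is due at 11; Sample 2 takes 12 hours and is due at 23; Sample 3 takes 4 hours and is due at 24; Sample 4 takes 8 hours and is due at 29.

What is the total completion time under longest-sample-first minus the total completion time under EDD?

LPT (decreasing processing time): Sample 2 Sample 4 Sample 1 Sample 3.
Sample 2: 0→12
Sample 4: 12→20
Sample 1: 20→25
Sample 3: 25→29
Sum = 12+20+25+29 = 86.
EDD (increasing due date): Sample 1 Sample 2 Sample 3 Sample 4.
Sample 1: 0→5
Sample 2: 5→17
Sample 3: 17→21
Sample 4: 21→29
Sum = 5+17+21+29 = 72.
Difference = 86 − 72 = 14.

14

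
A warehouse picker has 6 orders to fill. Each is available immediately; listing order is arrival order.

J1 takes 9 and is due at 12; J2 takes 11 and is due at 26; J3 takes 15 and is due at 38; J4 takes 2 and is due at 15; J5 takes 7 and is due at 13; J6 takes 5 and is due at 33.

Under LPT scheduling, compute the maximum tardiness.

LPT (decreasing processing time): J3 J2 J1 J5 J6 J4.
J3: 0→15, due 38, tardiness 0
J2: 15→26, due 26, tardiness 0
J1: 26→35, due 12, tardiness 23
J5: 35→42, due 13, tardiness 29
J6: 42→47, due 33, tardiness 14
J4: 47→49, due 15, tardiness 34
Maximum = 34.

34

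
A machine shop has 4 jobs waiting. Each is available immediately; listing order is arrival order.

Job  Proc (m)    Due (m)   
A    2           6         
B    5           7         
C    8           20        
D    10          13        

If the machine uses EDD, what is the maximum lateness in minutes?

EDD (increasing due date): A B D C.
A: 0→2, due 6, lateness -4
B: 2→7, due 7, lateness 0
D: 7→17, due 13, lateness 4
C: 17→25, due 20, lateness 5
Maximum = 5.

5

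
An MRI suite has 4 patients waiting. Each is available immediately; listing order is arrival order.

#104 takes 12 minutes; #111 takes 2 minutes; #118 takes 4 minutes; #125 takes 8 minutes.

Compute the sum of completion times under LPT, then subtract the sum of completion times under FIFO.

12

LPT (decreasing processing time): #104 #125 #118 #111.
#104: 0→12
#125: 12→20
#118: 20→24
#111: 24→26
Sum = 12+20+24+26 = 82.
FIFO (arrival order): #104 #111 #118 #125.
#104: 0→12
#111: 12→14
#118: 14→18
#125: 18→26
Sum = 12+14+18+26 = 70.
Difference = 82 − 70 = 12.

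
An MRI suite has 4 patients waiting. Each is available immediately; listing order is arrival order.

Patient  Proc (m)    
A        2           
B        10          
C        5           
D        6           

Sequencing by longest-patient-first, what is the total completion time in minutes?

LPT (decreasing processing time): B D C A.
B: 0→10
D: 10→16
C: 16→21
A: 21→23
Sum = 10+16+21+23 = 70.

70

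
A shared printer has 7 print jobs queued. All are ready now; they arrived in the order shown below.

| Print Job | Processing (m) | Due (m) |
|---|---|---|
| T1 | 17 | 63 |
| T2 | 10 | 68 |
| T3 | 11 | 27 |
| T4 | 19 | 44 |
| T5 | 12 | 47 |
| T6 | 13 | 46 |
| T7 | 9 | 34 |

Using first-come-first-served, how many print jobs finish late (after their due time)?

5

FIFO (arrival order): T1 T2 T3 T4 T5 T6 T7.
T1: 0→17, due 63, tardiness 0
T2: 17→27, due 68, tardiness 0
T3: 27→38, due 27, tardiness 11
T4: 38→57, due 44, tardiness 13
T5: 57→69, due 47, tardiness 22
T6: 69→82, due 46, tardiness 36
T7: 82→91, due 34, tardiness 57
Late print jobs: 5.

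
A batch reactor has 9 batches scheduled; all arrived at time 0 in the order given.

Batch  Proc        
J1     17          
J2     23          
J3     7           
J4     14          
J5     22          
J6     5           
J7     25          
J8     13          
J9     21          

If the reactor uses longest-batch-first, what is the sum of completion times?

LPT (decreasing processing time): J7 J2 J5 J9 J1 J4 J8 J3 J6.
J7: 0→25
J2: 25→48
J5: 48→70
J9: 70→91
J1: 91→108
J4: 108→122
J8: 122→135
J3: 135→142
J6: 142→147
Sum = 25+48+70+91+108+122+135+142+147 = 888.

888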